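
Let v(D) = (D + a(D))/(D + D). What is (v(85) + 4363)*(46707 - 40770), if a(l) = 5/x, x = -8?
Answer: 7046453127/272 ≈ 2.5906e+7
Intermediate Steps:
a(l) = -5/8 (a(l) = 5/(-8) = 5*(-1/8) = -5/8)
v(D) = (-5/8 + D)/(2*D) (v(D) = (D - 5/8)/(D + D) = (-5/8 + D)/((2*D)) = (-5/8 + D)*(1/(2*D)) = (-5/8 + D)/(2*D))
(v(85) + 4363)*(46707 - 40770) = ((1/16)*(-5 + 8*85)/85 + 4363)*(46707 - 40770) = ((1/16)*(1/85)*(-5 + 680) + 4363)*5937 = ((1/16)*(1/85)*675 + 4363)*5937 = (135/272 + 4363)*5937 = (1186871/272)*5937 = 7046453127/272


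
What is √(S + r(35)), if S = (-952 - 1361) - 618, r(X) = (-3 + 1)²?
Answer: I*√2927 ≈ 54.102*I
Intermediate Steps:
r(X) = 4 (r(X) = (-2)² = 4)
S = -2931 (S = -2313 - 618 = -2931)
√(S + r(35)) = √(-2931 + 4) = √(-2927) = I*√2927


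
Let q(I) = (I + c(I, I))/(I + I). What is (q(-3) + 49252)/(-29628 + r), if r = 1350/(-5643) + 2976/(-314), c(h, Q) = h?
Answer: -1616138689/972502406 ≈ -1.6618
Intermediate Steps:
r = -318842/32813 (r = 1350*(-1/5643) + 2976*(-1/314) = -50/209 - 1488/157 = -318842/32813 ≈ -9.7169)
q(I) = 1 (q(I) = (I + I)/(I + I) = (2*I)/((2*I)) = (2*I)*(1/(2*I)) = 1)
(q(-3) + 49252)/(-29628 + r) = (1 + 49252)/(-29628 - 318842/32813) = 49253/(-972502406/32813) = 49253*(-32813/972502406) = -1616138689/972502406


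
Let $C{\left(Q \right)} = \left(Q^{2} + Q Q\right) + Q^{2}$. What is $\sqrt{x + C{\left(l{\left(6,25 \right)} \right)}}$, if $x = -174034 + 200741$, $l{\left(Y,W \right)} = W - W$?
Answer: $\sqrt{26707} \approx 163.42$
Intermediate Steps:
$l{\left(Y,W \right)} = 0$
$C{\left(Q \right)} = 3 Q^{2}$ ($C{\left(Q \right)} = \left(Q^{2} + Q^{2}\right) + Q^{2} = 2 Q^{2} + Q^{2} = 3 Q^{2}$)
$x = 26707$
$\sqrt{x + C{\left(l{\left(6,25 \right)} \right)}} = \sqrt{26707 + 3 \cdot 0^{2}} = \sqrt{26707 + 3 \cdot 0} = \sqrt{26707 + 0} = \sqrt{26707}$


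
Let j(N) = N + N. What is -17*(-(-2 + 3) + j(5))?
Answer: -153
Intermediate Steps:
j(N) = 2*N
-17*(-(-2 + 3) + j(5)) = -17*(-(-2 + 3) + 2*5) = -17*(-1*1 + 10) = -17*(-1 + 10) = -17*9 = -153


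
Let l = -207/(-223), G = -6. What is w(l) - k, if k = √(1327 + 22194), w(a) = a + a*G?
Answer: -1035/223 - √23521 ≈ -158.01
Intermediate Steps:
l = 207/223 (l = -207*(-1/223) = 207/223 ≈ 0.92825)
w(a) = -5*a (w(a) = a + a*(-6) = a - 6*a = -5*a)
k = √23521 ≈ 153.37
w(l) - k = -5*207/223 - √23521 = -1035/223 - √23521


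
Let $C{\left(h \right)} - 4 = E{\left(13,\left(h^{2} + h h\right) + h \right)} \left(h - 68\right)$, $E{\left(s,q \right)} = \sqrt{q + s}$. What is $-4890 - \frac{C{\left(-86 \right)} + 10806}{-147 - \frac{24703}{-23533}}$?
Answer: $- \frac{8270518495}{1717324} - \frac{258863 \sqrt{14719}}{245332} \approx -4943.9$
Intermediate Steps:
$C{\left(h \right)} = 4 + \sqrt{13 + h + 2 h^{2}} \left(-68 + h\right)$ ($C{\left(h \right)} = 4 + \sqrt{\left(\left(h^{2} + h h\right) + h\right) + 13} \left(h - 68\right) = 4 + \sqrt{\left(\left(h^{2} + h^{2}\right) + h\right) + 13} \left(-68 + h\right) = 4 + \sqrt{\left(2 h^{2} + h\right) + 13} \left(-68 + h\right) = 4 + \sqrt{\left(h + 2 h^{2}\right) + 13} \left(-68 + h\right) = 4 + \sqrt{13 + h + 2 h^{2}} \left(-68 + h\right)$)
$-4890 - \frac{C{\left(-86 \right)} + 10806}{-147 - \frac{24703}{-23533}} = -4890 - \frac{\left(4 - 68 \sqrt{13 - 86 \left(1 + 2 \left(-86\right)\right)} - 86 \sqrt{13 - 86 \left(1 + 2 \left(-86\right)\right)}\right) + 10806}{-147 - \frac{24703}{-23533}} = -4890 - \frac{\left(4 - 68 \sqrt{13 - 86 \left(1 - 172\right)} - 86 \sqrt{13 - 86 \left(1 - 172\right)}\right) + 10806}{-147 - - \frac{24703}{23533}} = -4890 - \frac{\left(4 - 68 \sqrt{13 - -14706} - 86 \sqrt{13 - -14706}\right) + 10806}{-147 + \frac{24703}{23533}} = -4890 - \frac{\left(4 - 68 \sqrt{13 + 14706} - 86 \sqrt{13 + 14706}\right) + 10806}{- \frac{3434648}{23533}} = -4890 - \left(\left(4 - 68 \sqrt{14719} - 86 \sqrt{14719}\right) + 10806\right) \left(- \frac{23533}{3434648}\right) = -4890 - \left(\left(4 - 154 \sqrt{14719}\right) + 10806\right) \left(- \frac{23533}{3434648}\right) = -4890 - \left(10810 - 154 \sqrt{14719}\right) \left(- \frac{23533}{3434648}\right) = -4890 - \left(- \frac{127195865}{1717324} + \frac{258863 \sqrt{14719}}{245332}\right) = -4890 + \left(\frac{127195865}{1717324} - \frac{258863 \sqrt{14719}}{245332}\right) = - \frac{8270518495}{1717324} - \frac{258863 \sqrt{14719}}{245332}$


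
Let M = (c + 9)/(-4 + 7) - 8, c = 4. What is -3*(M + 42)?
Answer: -115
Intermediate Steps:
M = -11/3 (M = (4 + 9)/(-4 + 7) - 8 = 13/3 - 8 = -11/3 ≈ -3.6667)
-3*(M + 42) = -3*(-11/3 + 42) = -3*115/3 = -115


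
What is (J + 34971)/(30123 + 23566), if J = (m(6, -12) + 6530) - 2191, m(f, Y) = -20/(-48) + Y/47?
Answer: 22170931/30280596 ≈ 0.73218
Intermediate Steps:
m(f, Y) = 5/12 + Y/47 (m(f, Y) = -20*(-1/48) + Y*(1/47) = 5/12 + Y/47)
J = 2447287/564 (J = ((5/12 + (1/47)*(-12)) + 6530) - 2191 = ((5/12 - 12/47) + 6530) - 2191 = (91/564 + 6530) - 2191 = 3683011/564 - 2191 = 2447287/564 ≈ 4339.2)
(J + 34971)/(30123 + 23566) = (2447287/564 + 34971)/(30123 + 23566) = (22170931/564)/53689 = (22170931/564)*(1/53689) = 22170931/30280596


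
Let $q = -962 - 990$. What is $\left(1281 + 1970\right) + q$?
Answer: $1299$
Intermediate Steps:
$q = -1952$ ($q = -962 - 990 = -1952$)
$\left(1281 + 1970\right) + q = \left(1281 + 1970\right) - 1952 = 3251 - 1952 = 1299$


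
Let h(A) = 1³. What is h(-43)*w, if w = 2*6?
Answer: 12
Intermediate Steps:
h(A) = 1
w = 12
h(-43)*w = 1*12 = 12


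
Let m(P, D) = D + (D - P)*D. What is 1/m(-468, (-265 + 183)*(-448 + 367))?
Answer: 1/47231262 ≈ 2.1172e-8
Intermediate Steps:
m(P, D) = D + D*(D - P)
1/m(-468, (-265 + 183)*(-448 + 367)) = 1/(((-265 + 183)*(-448 + 367))*(1 + (-265 + 183)*(-448 + 367) - 1*(-468))) = 1/((-82*(-81))*(1 - 82*(-81) + 468)) = 1/(6642*(1 + 6642 + 468)) = 1/(6642*7111) = 1/47231262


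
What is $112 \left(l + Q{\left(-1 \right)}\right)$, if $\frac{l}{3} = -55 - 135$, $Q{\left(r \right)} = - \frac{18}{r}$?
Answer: $-61824$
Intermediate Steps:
$l = -570$ ($l = 3 \left(-55 - 135\right) = 3 \left(-190\right) = -570$)
$112 \left(l + Q{\left(-1 \right)}\right) = 112 \left(-570 - \frac{18}{-1}\right) = 112 \left(-570 - -18\right) = 112 \left(-570 + 18\right) = 112 \left(-552\right) = -61824$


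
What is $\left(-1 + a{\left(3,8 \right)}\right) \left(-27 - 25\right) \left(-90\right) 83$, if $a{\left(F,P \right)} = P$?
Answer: $2719080$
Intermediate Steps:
$\left(-1 + a{\left(3,8 \right)}\right) \left(-27 - 25\right) \left(-90\right) 83 = \left(-1 + 8\right) \left(-27 - 25\right) \left(-90\right) 83 = 7 \left(-52\right) \left(-90\right) 83 = \left(-364\right) \left(-90\right) 83 = 32760 \cdot 83 = 2719080$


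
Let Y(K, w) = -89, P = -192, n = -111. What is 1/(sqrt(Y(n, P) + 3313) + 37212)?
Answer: 9303/346182430 - sqrt(806)/692364860 ≈ 2.6832e-5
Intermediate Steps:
1/(sqrt(Y(n, P) + 3313) + 37212) = 1/(sqrt(-89 + 3313) + 37212) = 1/(sqrt(3224) + 37212) = 1/(2*sqrt(806) + 37212) = 1/(37212 + 2*sqrt(806))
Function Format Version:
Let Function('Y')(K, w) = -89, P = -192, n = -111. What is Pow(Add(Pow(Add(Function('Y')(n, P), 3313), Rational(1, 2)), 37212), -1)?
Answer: Add(Rational(9303, 346182430), Mul(Rational(-1, 692364860), Pow(806, Rational(1, 2)))) ≈ 2.6832e-5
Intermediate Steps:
Pow(Add(Pow(Add(Function('Y')(n, P), 3313), Rational(1, 2)), 37212), -1) = Pow(Add(Pow(Add(-89, 3313), Rational(1, 2)), 37212), -1) = Pow(Add(Pow(3224, Rational(1, 2)), 37212), -1) = Pow(Add(Mul(2, Pow(806, Rational(1, 2))), 37212), -1) = Pow(Add(37212, Mul(2, Pow(806, Rational(1, 2)))), -1)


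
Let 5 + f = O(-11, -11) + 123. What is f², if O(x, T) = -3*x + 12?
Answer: 26569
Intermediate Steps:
O(x, T) = 12 - 3*x
f = 163 (f = -5 + ((12 - 3*(-11)) + 123) = -5 + ((12 + 33) + 123) = -5 + (45 + 123) = -5 + 168 = 163)
f² = 163² = 26569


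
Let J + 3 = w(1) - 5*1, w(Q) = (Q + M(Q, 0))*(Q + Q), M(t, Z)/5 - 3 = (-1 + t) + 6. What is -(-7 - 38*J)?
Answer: 3199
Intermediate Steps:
M(t, Z) = 40 + 5*t (M(t, Z) = 15 + 5*((-1 + t) + 6) = 15 + 5*(5 + t) = 15 + (25 + 5*t) = 40 + 5*t)
w(Q) = 2*Q*(40 + 6*Q) (w(Q) = (Q + (40 + 5*Q))*(Q + Q) = (40 + 6*Q)*(2*Q) = 2*Q*(40 + 6*Q))
J = 84 (J = -3 + (4*1*(20 + 3*1) - 5*1) = -3 + (4*1*(20 + 3) - 5) = -3 + (4*1*23 - 5) = -3 + (92 - 5) = -3 + 87 = 84)
-(-7 - 38*J) = -(-7 - 38*84) = -(-7 - 3192) = -1*(-3199) = 3199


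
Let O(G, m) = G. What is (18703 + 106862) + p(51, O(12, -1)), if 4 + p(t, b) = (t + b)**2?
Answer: 129530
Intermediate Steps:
p(t, b) = -4 + (b + t)**2 (p(t, b) = -4 + (t + b)**2 = -4 + (b + t)**2)
(18703 + 106862) + p(51, O(12, -1)) = (18703 + 106862) + (-4 + (12 + 51)**2) = 125565 + (-4 + 63**2) = 125565 + (-4 + 3969) = 125565 + 3965 = 129530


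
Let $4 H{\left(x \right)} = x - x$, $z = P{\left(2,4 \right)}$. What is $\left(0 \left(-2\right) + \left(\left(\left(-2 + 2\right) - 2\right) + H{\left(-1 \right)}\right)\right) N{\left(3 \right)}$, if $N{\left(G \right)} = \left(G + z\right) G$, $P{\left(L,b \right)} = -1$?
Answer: $-12$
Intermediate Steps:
$z = -1$
$H{\left(x \right)} = 0$ ($H{\left(x \right)} = \frac{x - x}{4} = \frac{1}{4} \cdot 0 = 0$)
$N{\left(G \right)} = G \left(-1 + G\right)$ ($N{\left(G \right)} = \left(G - 1\right) G = \left(-1 + G\right) G = G \left(-1 + G\right)$)
$\left(0 \left(-2\right) + \left(\left(\left(-2 + 2\right) - 2\right) + H{\left(-1 \right)}\right)\right) N{\left(3 \right)} = \left(0 \left(-2\right) + \left(\left(\left(-2 + 2\right) - 2\right) + 0\right)\right) 3 \left(-1 + 3\right) = \left(0 + \left(\left(0 - 2\right) + 0\right)\right) 3 \cdot 2 = \left(0 + \left(-2 + 0\right)\right) 6 = \left(0 - 2\right) 6 = \left(-2\right) 6 = -12$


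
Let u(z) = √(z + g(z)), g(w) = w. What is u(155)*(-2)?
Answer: -2*√310 ≈ -35.214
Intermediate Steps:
u(z) = √2*√z (u(z) = √(z + z) = √(2*z) = √2*√z)
u(155)*(-2) = (√2*√155)*(-2) = √310*(-2) = -2*√310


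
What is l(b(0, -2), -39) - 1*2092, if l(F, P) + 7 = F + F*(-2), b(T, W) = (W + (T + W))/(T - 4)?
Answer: -2100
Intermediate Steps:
b(T, W) = (T + 2*W)/(-4 + T)
l(F, P) = -7 - F (l(F, P) = -7 + (F + F*(-2)) = -7 + (F - 2*F) = -7 - F)
l(b(0, -2), -39) - 1*2092 = (-7 - (0 + 2*(-2))/(-4 + 0)) - 1*2092 = (-7 - (0 - 4)/(-4)) - 2092 = (-7 - (-1)*(-4)/4) - 2092 = (-7 - 1*1) - 2092 = (-7 - 1) - 2092 = -8 - 2092 = -2100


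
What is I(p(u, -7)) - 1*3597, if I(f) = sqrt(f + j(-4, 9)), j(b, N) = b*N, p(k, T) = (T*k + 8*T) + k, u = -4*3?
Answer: -3597 + 2*I*sqrt(5) ≈ -3597.0 + 4.4721*I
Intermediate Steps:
u = -12
p(k, T) = k + 8*T + T*k (p(k, T) = (8*T + T*k) + k = k + 8*T + T*k)
j(b, N) = N*b
I(f) = sqrt(-36 + f) (I(f) = sqrt(f + 9*(-4)) = sqrt(f - 36) = sqrt(-36 + f))
I(p(u, -7)) - 1*3597 = sqrt(-36 + (-12 + 8*(-7) - 7*(-12))) - 1*3597 = sqrt(-36 + (-12 - 56 + 84)) - 3597 = sqrt(-36 + 16) - 3597 = sqrt(-20) - 3597 = 2*I*sqrt(5) - 3597 = -3597 + 2*I*sqrt(5)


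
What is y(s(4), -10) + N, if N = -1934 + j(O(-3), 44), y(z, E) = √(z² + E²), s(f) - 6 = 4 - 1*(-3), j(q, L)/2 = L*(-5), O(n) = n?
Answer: -2374 + √269 ≈ -2357.6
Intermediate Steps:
j(q, L) = -10*L (j(q, L) = 2*(L*(-5)) = 2*(-5*L) = -10*L)
s(f) = 13 (s(f) = 6 + (4 - 1*(-3)) = 6 + (4 + 3) = 6 + 7 = 13)
y(z, E) = √(E² + z²)
N = -2374 (N = -1934 - 10*44 = -1934 - 440 = -2374)
y(s(4), -10) + N = √((-10)² + 13²) - 2374 = √(100 + 169) - 2374 = √269 - 2374 = -2374 + √269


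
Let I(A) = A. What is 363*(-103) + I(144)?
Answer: -37245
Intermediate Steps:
363*(-103) + I(144) = 363*(-103) + 144 = -37389 + 144 = -37245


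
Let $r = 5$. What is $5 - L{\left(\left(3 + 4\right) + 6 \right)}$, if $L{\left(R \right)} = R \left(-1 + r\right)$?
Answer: $-47$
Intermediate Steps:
$L{\left(R \right)} = 4 R$ ($L{\left(R \right)} = R \left(-1 + 5\right) = R 4 = 4 R$)
$5 - L{\left(\left(3 + 4\right) + 6 \right)} = 5 - 4 \left(\left(3 + 4\right) + 6\right) = 5 - 4 \left(7 + 6\right) = 5 - 4 \cdot 13 = 5 - 52 = -47$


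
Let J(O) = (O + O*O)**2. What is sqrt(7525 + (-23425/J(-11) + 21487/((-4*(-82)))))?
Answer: sqrt(24696374026)/1804 ≈ 87.112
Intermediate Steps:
J(O) = (O + O**2)**2
sqrt(7525 + (-23425/J(-11) + 21487/((-4*(-82))))) = sqrt(7525 + (-23425*1/(121*(1 - 11)**2) + 21487/((-4*(-82))))) = sqrt(7525 + (-23425/(121*(-10)**2) + 21487/328)) = sqrt(7525 + (-23425/(121*100) + 21487*(1/328))) = sqrt(7525 + (-23425/12100 + 21487/328)) = sqrt(7525 + (-23425*1/12100 + 21487/328)) = sqrt(7525 + (-937/484 + 21487/328)) = sqrt(7525 + 2523093/39688) = sqrt(301175293/39688) = sqrt(24696374026)/1804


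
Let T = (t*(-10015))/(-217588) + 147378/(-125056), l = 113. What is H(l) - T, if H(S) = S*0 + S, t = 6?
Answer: 387420058261/3401335616 ≈ 113.90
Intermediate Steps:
H(S) = S (H(S) = 0 + S = S)
T = -3069133653/3401335616 (T = (6*(-10015))/(-217588) + 147378/(-125056) = -60090*(-1/217588) + 147378*(-1/125056) = 30045/108794 - 73689/62528 = -3069133653/3401335616 ≈ -0.90233)
H(l) - T = 113 - 1*(-3069133653/3401335616) = 113 + 3069133653/3401335616 = 387420058261/3401335616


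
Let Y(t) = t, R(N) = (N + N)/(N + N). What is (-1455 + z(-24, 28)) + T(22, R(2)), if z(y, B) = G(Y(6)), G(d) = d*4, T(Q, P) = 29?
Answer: -1402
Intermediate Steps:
R(N) = 1 (R(N) = (2*N)/((2*N)) = (2*N)*(1/(2*N)) = 1)
G(d) = 4*d
z(y, B) = 24 (z(y, B) = 4*6 = 24)
(-1455 + z(-24, 28)) + T(22, R(2)) = (-1455 + 24) + 29 = -1431 + 29 = -1402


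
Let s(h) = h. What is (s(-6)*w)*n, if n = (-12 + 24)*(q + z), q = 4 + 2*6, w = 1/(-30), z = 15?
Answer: 372/5 ≈ 74.400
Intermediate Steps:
w = -1/30 ≈ -0.033333
q = 16 (q = 4 + 12 = 16)
n = 372 (n = (-12 + 24)*(16 + 15) = 12*31 = 372)
(s(-6)*w)*n = -6*(-1/30)*372 = (⅕)*372 = 372/5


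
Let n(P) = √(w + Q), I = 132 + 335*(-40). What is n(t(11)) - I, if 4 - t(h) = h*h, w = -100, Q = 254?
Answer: 13268 + √154 ≈ 13280.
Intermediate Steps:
I = -13268 (I = 132 - 13400 = -13268)
t(h) = 4 - h² (t(h) = 4 - h*h = 4 - h²)
n(P) = √154 (n(P) = √(-100 + 254) = √154)
n(t(11)) - I = √154 - 1*(-13268) = √154 + 13268 = 13268 + √154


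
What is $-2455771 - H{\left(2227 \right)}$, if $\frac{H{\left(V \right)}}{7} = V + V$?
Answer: $-2486949$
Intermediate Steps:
$H{\left(V \right)} = 14 V$ ($H{\left(V \right)} = 7 \left(V + V\right) = 7 \cdot 2 V = 14 V$)
$-2455771 - H{\left(2227 \right)} = -2455771 - 14 \cdot 2227 = -2455771 - 31178 = -2486949$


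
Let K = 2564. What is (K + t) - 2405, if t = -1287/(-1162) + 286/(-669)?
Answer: 124131773/777378 ≈ 159.68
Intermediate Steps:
t = 528671/777378 (t = -1287*(-1/1162) + 286*(-1/669) = 1287/1162 - 286/669 = 528671/777378 ≈ 0.68007)
(K + t) - 2405 = (2564 + 528671/777378) - 2405 = 1993725863/777378 - 2405 = 124131773/777378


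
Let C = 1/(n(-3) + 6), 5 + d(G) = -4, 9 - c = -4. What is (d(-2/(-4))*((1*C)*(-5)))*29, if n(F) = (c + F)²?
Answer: 1305/106 ≈ 12.311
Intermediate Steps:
c = 13 (c = 9 - 1*(-4) = 9 + 4 = 13)
n(F) = (13 + F)²
d(G) = -9 (d(G) = -5 - 4 = -9)
C = 1/106 (C = 1/((13 - 3)² + 6) = 1/(10² + 6) = 1/(100 + 6) = 1/106 ≈ 0.0094340)
(d(-2/(-4))*((1*C)*(-5)))*29 = -9*1*(1/106)*(-5)*29 = -9*(-5)/106*29 = -9*(-5/106)*29 = (45/106)*29 = 1305/106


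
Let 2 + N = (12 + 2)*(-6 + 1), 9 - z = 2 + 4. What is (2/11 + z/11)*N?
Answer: -360/11 ≈ -32.727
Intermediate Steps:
z = 3 (z = 9 - (2 + 4) = 9 - 1*6 = 9 - 6 = 3)
N = -72 (N = -2 + (12 + 2)*(-6 + 1) = -2 + 14*(-5) = -2 - 70 = -72)
(2/11 + z/11)*N = (2/11 + 3/11)*(-72) = (5/11)*(-72) = -360/11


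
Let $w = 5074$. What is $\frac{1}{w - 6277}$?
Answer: $- \frac{1}{1203} \approx -0.00083125$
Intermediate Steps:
$\frac{1}{w - 6277} = \frac{1}{5074 - 6277} = \frac{1}{-1203} = - \frac{1}{1203}$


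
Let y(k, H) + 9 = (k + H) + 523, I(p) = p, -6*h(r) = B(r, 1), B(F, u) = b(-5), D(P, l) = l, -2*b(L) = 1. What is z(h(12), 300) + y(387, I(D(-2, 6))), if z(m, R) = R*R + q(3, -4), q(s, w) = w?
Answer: 90903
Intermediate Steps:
b(L) = -½ (b(L) = -½*1 = -½)
B(F, u) = -½
h(r) = 1/12 (h(r) = -⅙*(-½) = 1/12)
z(m, R) = -4 + R² (z(m, R) = R*R - 4 = R² - 4 = -4 + R²)
y(k, H) = 514 + H + k (y(k, H) = -9 + ((k + H) + 523) = -9 + ((H + k) + 523) = -9 + (523 + H + k) = 514 + H + k)
z(h(12), 300) + y(387, I(D(-2, 6))) = (-4 + 300²) + (514 + 6 + 387) = (-4 + 90000) + 907 = 89996 + 907 = 90903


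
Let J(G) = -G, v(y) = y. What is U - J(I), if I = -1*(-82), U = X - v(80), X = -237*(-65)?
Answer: 15407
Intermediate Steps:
X = 15405
U = 15325 (U = 15405 - 1*80 = 15405 - 80 = 15325)
I = 82
U - J(I) = 15325 - (-1)*82 = 15325 - 1*(-82) = 15325 + 82 = 15407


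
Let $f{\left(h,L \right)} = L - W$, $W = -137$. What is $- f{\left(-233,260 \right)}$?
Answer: $-397$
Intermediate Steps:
$f{\left(h,L \right)} = 137 + L$ ($f{\left(h,L \right)} = L - -137 = L + 137 = 137 + L$)
$- f{\left(-233,260 \right)} = - (137 + 260) = \left(-1\right) 397 = -397$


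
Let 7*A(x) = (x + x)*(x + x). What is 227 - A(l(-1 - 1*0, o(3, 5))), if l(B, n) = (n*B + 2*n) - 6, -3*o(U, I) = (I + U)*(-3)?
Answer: 1573/7 ≈ 224.71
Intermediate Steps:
o(U, I) = I + U (o(U, I) = -(I + U)*(-3)/3 = -(-3*I - 3*U)/3 = I + U)
l(B, n) = -6 + 2*n + B*n (l(B, n) = (B*n + 2*n) - 6 = (2*n + B*n) - 6 = -6 + 2*n + B*n)
A(x) = 4*x²/7 (A(x) = ((x + x)*(x + x))/7 = ((2*x)*(2*x))/7 = (4*x²)/7 = 4*x²/7)
227 - A(l(-1 - 1*0, o(3, 5))) = 227 - 4*(-6 + 2*(5 + 3) + (-1 - 1*0)*(5 + 3))²/7 = 227 - 4*(-6 + 2*8 + (-1 + 0)*8)²/7 = 227 - 4*(-6 + 16 - 1*8)²/7 = 227 - 4*(-6 + 16 - 8)²/7 = 227 - 4*2²/7 = 227 - 4*4/7 = 227 - 1*16/7 = 227 - 16/7 = 1573/7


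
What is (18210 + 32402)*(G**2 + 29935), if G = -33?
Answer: 1570186688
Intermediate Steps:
(18210 + 32402)*(G**2 + 29935) = (18210 + 32402)*((-33)**2 + 29935) = 50612*(1089 + 29935) = 50612*31024 = 1570186688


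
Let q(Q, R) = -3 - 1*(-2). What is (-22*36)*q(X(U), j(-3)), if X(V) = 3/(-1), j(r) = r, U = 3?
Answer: 792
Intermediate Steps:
X(V) = -3 (X(V) = 3*(-1) = -3)
q(Q, R) = -1 (q(Q, R) = -3 + 2 = -1)
(-22*36)*q(X(U), j(-3)) = -22*36*(-1) = -792*(-1) = 792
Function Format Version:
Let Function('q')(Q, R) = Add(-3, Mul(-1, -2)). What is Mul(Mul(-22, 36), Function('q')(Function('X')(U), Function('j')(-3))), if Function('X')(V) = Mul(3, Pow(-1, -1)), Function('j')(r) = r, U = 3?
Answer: 792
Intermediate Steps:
Function('X')(V) = -3 (Function('X')(V) = Mul(3, -1) = -3)
Function('q')(Q, R) = -1 (Function('q')(Q, R) = Add(-3, 2) = -1)
Mul(Mul(-22, 36), Function('q')(Function('X')(U), Function('j')(-3))) = Mul(Mul(-22, 36), -1) = Mul(-792, -1) = 792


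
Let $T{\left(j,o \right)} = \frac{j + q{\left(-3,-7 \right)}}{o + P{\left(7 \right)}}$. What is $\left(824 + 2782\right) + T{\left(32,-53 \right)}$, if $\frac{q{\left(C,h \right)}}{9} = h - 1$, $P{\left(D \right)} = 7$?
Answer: $\frac{82958}{23} \approx 3606.9$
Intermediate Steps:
$q{\left(C,h \right)} = -9 + 9 h$ ($q{\left(C,h \right)} = 9 \left(h - 1\right) = 9 \left(-1 + h\right) = -9 + 9 h$)
$T{\left(j,o \right)} = \frac{-72 + j}{7 + o}$ ($T{\left(j,o \right)} = \frac{j + \left(-9 + 9 \left(-7\right)\right)}{o + 7} = \frac{j - 72}{7 + o} = \frac{-72 + j}{7 + o}$)
$\left(824 + 2782\right) + T{\left(32,-53 \right)} = \left(824 + 2782\right) + \frac{-72 + 32}{7 - 53} = 3606 + \frac{1}{-46} \left(-40\right) = 3606 - - \frac{20}{23} = 3606 + \frac{20}{23} = \frac{82958}{23}$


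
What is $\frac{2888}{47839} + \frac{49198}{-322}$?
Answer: $- \frac{1176326593}{7702079} \approx -152.73$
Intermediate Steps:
$\frac{2888}{47839} + \frac{49198}{-322} = 2888 \cdot \frac{1}{47839} + 49198 \left(- \frac{1}{322}\right) = \frac{2888}{47839} - \frac{24599}{161} = - \frac{1176326593}{7702079}$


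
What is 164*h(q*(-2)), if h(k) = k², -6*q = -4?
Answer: 2624/9 ≈ 291.56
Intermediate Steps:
q = ⅔ (q = -⅙*(-4) = ⅔ ≈ 0.66667)
164*h(q*(-2)) = 164*((⅔)*(-2))² = 164*(-4/3)² = 164*(16/9) = 2624/9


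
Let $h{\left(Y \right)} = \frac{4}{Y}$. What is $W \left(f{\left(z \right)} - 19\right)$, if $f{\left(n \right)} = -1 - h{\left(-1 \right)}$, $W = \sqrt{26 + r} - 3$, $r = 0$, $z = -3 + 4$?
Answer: $48 - 16 \sqrt{26} \approx -33.584$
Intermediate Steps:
$z = 1$
$W = -3 + \sqrt{26}$ ($W = \sqrt{26 + 0} - 3 = \sqrt{26} - 3 = -3 + \sqrt{26} \approx 2.099$)
$f{\left(n \right)} = 3$ ($f{\left(n \right)} = -1 - \frac{4}{-1} = -1 - 4 \left(-1\right) = -1 - -4 = -1 + 4 = 3$)
$W \left(f{\left(z \right)} - 19\right) = \left(-3 + \sqrt{26}\right) \left(3 - 19\right) = \left(-3 + \sqrt{26}\right) \left(-16\right) = 48 - 16 \sqrt{26}$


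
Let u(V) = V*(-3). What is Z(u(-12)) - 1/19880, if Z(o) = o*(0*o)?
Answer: -1/19880 ≈ -5.0302e-5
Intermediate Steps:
u(V) = -3*V
Z(o) = 0 (Z(o) = o*0 = 0)
Z(u(-12)) - 1/19880 = 0 - 1/19880 = -1/19880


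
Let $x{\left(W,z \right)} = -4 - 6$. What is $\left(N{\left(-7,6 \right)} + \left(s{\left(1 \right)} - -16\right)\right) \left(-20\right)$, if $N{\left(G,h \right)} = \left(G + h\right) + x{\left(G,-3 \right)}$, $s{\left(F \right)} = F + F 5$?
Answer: $-220$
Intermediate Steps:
$s{\left(F \right)} = 6 F$ ($s{\left(F \right)} = F + 5 F = 6 F$)
$x{\left(W,z \right)} = -10$ ($x{\left(W,z \right)} = -4 - 6 = -10$)
$N{\left(G,h \right)} = -10 + G + h$ ($N{\left(G,h \right)} = \left(G + h\right) - 10 = -10 + G + h$)
$\left(N{\left(-7,6 \right)} + \left(s{\left(1 \right)} - -16\right)\right) \left(-20\right) = \left(\left(-10 - 7 + 6\right) + \left(6 \cdot 1 - -16\right)\right) \left(-20\right) = \left(-11 + \left(6 + 16\right)\right) \left(-20\right) = \left(-11 + 22\right) \left(-20\right) = 11 \left(-20\right) = -220$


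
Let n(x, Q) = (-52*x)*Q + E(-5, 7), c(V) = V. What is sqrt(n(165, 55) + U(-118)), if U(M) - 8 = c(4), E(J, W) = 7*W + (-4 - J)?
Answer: I*sqrt(471838) ≈ 686.9*I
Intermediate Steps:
E(J, W) = -4 - J + 7*W
U(M) = 12 (U(M) = 8 + 4 = 12)
n(x, Q) = 50 - 52*Q*x (n(x, Q) = (-52*x)*Q + (-4 - 1*(-5) + 7*7) = -52*Q*x + (-4 + 5 + 49) = -52*Q*x + 50 = 50 - 52*Q*x)
sqrt(n(165, 55) + U(-118)) = sqrt((50 - 52*55*165) + 12) = sqrt((50 - 471900) + 12) = sqrt(-471850 + 12) = sqrt(-471838) = I*sqrt(471838)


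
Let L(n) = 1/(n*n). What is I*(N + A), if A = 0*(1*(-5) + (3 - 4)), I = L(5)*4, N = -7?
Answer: -28/25 ≈ -1.1200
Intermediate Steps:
L(n) = n**(-2) (L(n) = 1/(n**2) = n**(-2))
I = 4/25 (I = 4/5**2 = (1/25)*4 = 4/25 ≈ 0.16000)
A = 0 (A = 0*(-5 - 1) = 0*(-6) = 0)
I*(N + A) = 4*(-7 + 0)/25 = (4/25)*(-7) = -28/25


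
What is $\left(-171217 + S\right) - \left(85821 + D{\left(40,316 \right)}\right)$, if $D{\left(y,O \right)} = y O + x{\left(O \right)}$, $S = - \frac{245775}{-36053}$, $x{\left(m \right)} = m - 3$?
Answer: $- \frac{9733739748}{36053} \approx -2.6998 \cdot 10^{5}$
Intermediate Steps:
$x{\left(m \right)} = -3 + m$
$S = \frac{245775}{36053}$ ($S = \left(-245775\right) \left(- \frac{1}{36053}\right) = \frac{245775}{36053} \approx 6.817$)
$D{\left(y,O \right)} = -3 + O + O y$ ($D{\left(y,O \right)} = y O + \left(-3 + O\right) = O y + \left(-3 + O\right) = -3 + O + O y$)
$\left(-171217 + S\right) - \left(85821 + D{\left(40,316 \right)}\right) = \left(-171217 + \frac{245775}{36053}\right) - \left(86134 + 12640\right) = - \frac{6172640726}{36053} - 98774 = - \frac{9733739748}{36053}$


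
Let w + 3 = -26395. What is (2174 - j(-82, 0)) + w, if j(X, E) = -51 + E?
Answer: -24173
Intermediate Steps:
w = -26398 (w = -3 - 26395 = -26398)
(2174 - j(-82, 0)) + w = (2174 - (-51 + 0)) - 26398 = (2174 - 1*(-51)) - 26398 = (2174 + 51) - 26398 = 2225 - 26398 = -24173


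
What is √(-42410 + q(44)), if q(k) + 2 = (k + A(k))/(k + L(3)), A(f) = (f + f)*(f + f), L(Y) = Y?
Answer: 2*I*√23330518/47 ≈ 205.54*I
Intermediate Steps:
A(f) = 4*f² (A(f) = (2*f)*(2*f) = 4*f²)
q(k) = -2 + (k + 4*k²)/(3 + k) (q(k) = -2 + (k + 4*k²)/(k + 3) = -2 + (k + 4*k²)/(3 + k))
√(-42410 + q(44)) = √(-42410 + (-6 - 1*44 + 4*44²)/(3 + 44)) = √(-42410 + (-6 - 44 + 4*1936)/47) = √(-42410 + (-6 - 44 + 7744)/47) = √(-42410 + (1/47)*7694) = √(-42410 + 7694/47) = √(-1985576/47) = 2*I*√23330518/47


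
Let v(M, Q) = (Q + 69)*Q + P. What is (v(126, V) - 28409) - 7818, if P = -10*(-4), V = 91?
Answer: -21627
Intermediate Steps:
P = 40
v(M, Q) = 40 + Q*(69 + Q) (v(M, Q) = (Q + 69)*Q + 40 = (69 + Q)*Q + 40 = Q*(69 + Q) + 40 = 40 + Q*(69 + Q))
(v(126, V) - 28409) - 7818 = ((40 + 91**2 + 69*91) - 28409) - 7818 = ((40 + 8281 + 6279) - 28409) - 7818 = (14600 - 28409) - 7818 = -13809 - 7818 = -21627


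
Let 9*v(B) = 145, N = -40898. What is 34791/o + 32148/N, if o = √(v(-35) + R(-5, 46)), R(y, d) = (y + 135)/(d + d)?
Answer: -16074/20449 + 104373*√333730/7255 ≈ 8310.1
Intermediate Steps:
R(y, d) = (135 + y)/(2*d) (R(y, d) = (135 + y)/((2*d)) = (135 + y)*(1/(2*d)) = (135 + y)/(2*d))
v(B) = 145/9 (v(B) = (⅑)*145 = 145/9)
o = √333730/138 (o = √(145/9 + (½)*(135 - 5)/46) = √(145/9 + (½)*(1/46)*130) = √(145/9 + 65/46) = √(7255/414) = √333730/138 ≈ 4.1862)
34791/o + 32148/N = 34791/((√333730/138)) + 32148/(-40898) = 34791*(3*√333730/7255) + 32148*(-1/40898) = 104373*√333730/7255 - 16074/20449 = -16074/20449 + 104373*√333730/7255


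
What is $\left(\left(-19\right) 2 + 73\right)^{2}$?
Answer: $1225$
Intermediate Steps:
$\left(\left(-19\right) 2 + 73\right)^{2} = \left(-38 + 73\right)^{2} = 35^{2} = 1225$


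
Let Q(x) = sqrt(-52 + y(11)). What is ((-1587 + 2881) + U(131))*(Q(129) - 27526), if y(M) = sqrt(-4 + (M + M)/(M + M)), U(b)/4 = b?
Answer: -50042268 + 1818*sqrt(-52 + I*sqrt(3)) ≈ -5.0042e+7 + 13112.0*I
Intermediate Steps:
U(b) = 4*b
y(M) = I*sqrt(3) (y(M) = sqrt(-4 + (2*M)/((2*M))) = sqrt(-4 + (2*M)*(1/(2*M))) = sqrt(-4 + 1) = sqrt(-3) = I*sqrt(3))
Q(x) = sqrt(-52 + I*sqrt(3))
((-1587 + 2881) + U(131))*(Q(129) - 27526) = ((-1587 + 2881) + 4*131)*(sqrt(-52 + I*sqrt(3)) - 27526) = (1294 + 524)*(-27526 + sqrt(-52 + I*sqrt(3))) = 1818*(-27526 + sqrt(-52 + I*sqrt(3))) = -50042268 + 1818*sqrt(-52 + I*sqrt(3))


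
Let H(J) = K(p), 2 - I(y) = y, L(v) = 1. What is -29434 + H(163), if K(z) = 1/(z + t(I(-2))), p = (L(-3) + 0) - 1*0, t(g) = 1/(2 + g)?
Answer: -206032/7 ≈ -29433.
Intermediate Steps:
I(y) = 2 - y
p = 1 (p = (1 + 0) - 1*0 = 1 + 0 = 1)
K(z) = 1/(1/6 + z) (K(z) = 1/(z + 1/(2 + (2 - 1*(-2)))) = 1/(z + 1/(2 + (2 + 2))) = 1/(z + 1/(2 + 4)) = 1/(z + 1/6) = 1/(1/6 + z))
H(J) = 6/7 (H(J) = 6/(1 + 6*1) = 6/(1 + 6) = 6/7)
-29434 + H(163) = -29434 + 6/7 = -206032/7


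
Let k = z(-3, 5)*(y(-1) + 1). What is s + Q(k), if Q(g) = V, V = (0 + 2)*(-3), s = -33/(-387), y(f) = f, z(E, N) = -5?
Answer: -763/129 ≈ -5.9147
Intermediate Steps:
s = 11/129 (s = -33*(-1/387) = 11/129 ≈ 0.085271)
k = 0 (k = -5*(-1 + 1) = -5*0 = 0)
V = -6 (V = 2*(-3) = -6)
Q(g) = -6
s + Q(k) = 11/129 - 6 = -763/129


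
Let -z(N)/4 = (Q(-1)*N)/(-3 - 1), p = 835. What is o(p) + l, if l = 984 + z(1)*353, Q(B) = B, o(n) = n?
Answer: 1466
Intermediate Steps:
z(N) = -N (z(N) = -4*(-N)/(-3 - 1) = -4*(-N)/(-4) = -4*(-N)*(-1)/4 = -N)
l = 631 (l = 984 - 1*1*353 = 984 - 1*353 = 984 - 353 = 631)
o(p) + l = 835 + 631 = 1466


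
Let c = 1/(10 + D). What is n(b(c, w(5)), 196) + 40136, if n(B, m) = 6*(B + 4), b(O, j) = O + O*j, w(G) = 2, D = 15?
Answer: 1004018/25 ≈ 40161.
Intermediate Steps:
c = 1/25 (c = 1/(10 + 15) = 1/25 ≈ 0.040000)
n(B, m) = 24 + 6*B (n(B, m) = 6*(4 + B) = 24 + 6*B)
n(b(c, w(5)), 196) + 40136 = (24 + 6*((1 + 2)/25)) + 40136 = (24 + 6*((1/25)*3)) + 40136 = (24 + 6*(3/25)) + 40136 = (24 + 18/25) + 40136 = 618/25 + 40136 = 1004018/25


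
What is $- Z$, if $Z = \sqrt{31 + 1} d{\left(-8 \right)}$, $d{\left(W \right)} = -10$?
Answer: $40 \sqrt{2} \approx 56.569$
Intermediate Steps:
$Z = - 40 \sqrt{2}$ ($Z = \sqrt{31 + 1} \left(-10\right) = \sqrt{32} \left(-10\right) = 4 \sqrt{2} \left(-10\right) = - 40 \sqrt{2} \approx -56.569$)
$- Z = - \left(-40\right) \sqrt{2} = 40 \sqrt{2}$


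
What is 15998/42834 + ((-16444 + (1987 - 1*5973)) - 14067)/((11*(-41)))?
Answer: 67493618/878097 ≈ 76.864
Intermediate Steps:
15998/42834 + ((-16444 + (1987 - 1*5973)) - 14067)/((11*(-41))) = 15998*(1/42834) + ((-16444 + (1987 - 5973)) - 14067)/(-451) = 7999/21417 + ((-16444 - 3986) - 14067)*(-1/451) = 7999/21417 + (-20430 - 14067)*(-1/451) = 7999/21417 - 34497*(-1/451) = 7999/21417 + 34497/451 = 67493618/878097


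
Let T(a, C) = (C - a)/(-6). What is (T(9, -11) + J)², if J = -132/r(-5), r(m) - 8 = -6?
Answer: 35344/9 ≈ 3927.1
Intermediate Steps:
T(a, C) = -C/6 + a/6 (T(a, C) = (C - a)*(-⅙) = -C/6 + a/6)
r(m) = 2 (r(m) = 8 - 6 = 2)
J = -66 (J = -132/2 = -132*½ = -66)
(T(9, -11) + J)² = ((-⅙*(-11) + (⅙)*9) - 66)² = ((11/6 + 3/2) - 66)² = (10/3 - 66)² = (-188/3)² = 35344/9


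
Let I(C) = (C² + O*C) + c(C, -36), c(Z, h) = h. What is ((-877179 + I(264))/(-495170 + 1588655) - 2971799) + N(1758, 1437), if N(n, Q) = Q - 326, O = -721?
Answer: -1082801255181/364495 ≈ -2.9707e+6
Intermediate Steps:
N(n, Q) = -326 + Q
I(C) = -36 + C² - 721*C (I(C) = (C² - 721*C) - 36 = -36 + C² - 721*C)
((-877179 + I(264))/(-495170 + 1588655) - 2971799) + N(1758, 1437) = ((-877179 + (-36 + 264² - 721*264))/(-495170 + 1588655) - 2971799) + (-326 + 1437) = ((-877179 + (-36 + 69696 - 190344))/1093485 - 2971799) + 1111 = ((-877179 - 120684)*(1/1093485) - 2971799) + 1111 = (-997863*1/1093485 - 2971799) + 1111 = (-332621/364495 - 2971799) + 1111 = -1083206209126/364495 + 1111 = -1082801255181/364495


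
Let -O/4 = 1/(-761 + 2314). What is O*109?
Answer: -436/1553 ≈ -0.28075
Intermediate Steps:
O = -4/1553 (O = -4/(-761 + 2314) = -4/1553 ≈ -0.0025757)
O*109 = -4/1553*109 = -436/1553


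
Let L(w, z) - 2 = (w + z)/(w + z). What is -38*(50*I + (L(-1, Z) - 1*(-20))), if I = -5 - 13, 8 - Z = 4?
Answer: 33326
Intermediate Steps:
Z = 4 (Z = 8 - 1*4 = 8 - 4 = 4)
L(w, z) = 3 (L(w, z) = 2 + (w + z)/(w + z) = 2 + 1 = 3)
I = -18
-38*(50*I + (L(-1, Z) - 1*(-20))) = -38*(50*(-18) + (3 - 1*(-20))) = -38*(-900 + (3 + 20)) = -38*(-900 + 23) = -38*(-877) = 33326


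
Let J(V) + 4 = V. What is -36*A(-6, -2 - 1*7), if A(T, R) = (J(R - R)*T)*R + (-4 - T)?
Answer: 7704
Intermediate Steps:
J(V) = -4 + V
A(T, R) = -4 - T - 4*R*T (A(T, R) = ((-4 + (R - R))*T)*R + (-4 - T) = ((-4 + 0)*T)*R + (-4 - T) = (-4*T)*R + (-4 - T) = -4*R*T + (-4 - T) = -4 - T - 4*R*T)
-36*A(-6, -2 - 1*7) = -36*(-4 - 1*(-6) - 4*(-2 - 1*7)*(-6)) = -36*(-4 + 6 - 4*(-2 - 7)*(-6)) = -36*(-4 + 6 - 4*(-9)*(-6)) = -36*(-4 + 6 - 216) = -36*(-214) = 7704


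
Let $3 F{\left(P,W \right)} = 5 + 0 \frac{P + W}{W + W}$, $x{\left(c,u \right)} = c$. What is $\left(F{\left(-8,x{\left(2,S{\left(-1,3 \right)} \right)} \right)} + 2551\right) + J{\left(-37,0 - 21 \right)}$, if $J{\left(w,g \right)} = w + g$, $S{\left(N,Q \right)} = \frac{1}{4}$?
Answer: $\frac{7484}{3} \approx 2494.7$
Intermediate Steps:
$S{\left(N,Q \right)} = \frac{1}{4}$
$F{\left(P,W \right)} = \frac{5}{3}$ ($F{\left(P,W \right)} = \frac{5 + 0 \frac{P + W}{W + W}}{3} = \frac{5 + 0 \frac{P + W}{2 W}}{3} = \frac{5 + 0}{3} = \frac{1}{3} \cdot 5 = \frac{5}{3}$)
$J{\left(w,g \right)} = g + w$
$\left(F{\left(-8,x{\left(2,S{\left(-1,3 \right)} \right)} \right)} + 2551\right) + J{\left(-37,0 - 21 \right)} = \left(\frac{5}{3} + 2551\right) + \left(\left(0 - 21\right) - 37\right) = \frac{7658}{3} - 58 = \frac{7484}{3}$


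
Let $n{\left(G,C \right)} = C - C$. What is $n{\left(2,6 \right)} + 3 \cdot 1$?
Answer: $3$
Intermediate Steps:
$n{\left(G,C \right)} = 0$
$n{\left(2,6 \right)} + 3 \cdot 1 = 0 + 3 \cdot 1 = 0 + 3 = 3$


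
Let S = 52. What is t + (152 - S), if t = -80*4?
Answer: -220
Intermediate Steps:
t = -320
t + (152 - S) = -320 + (152 - 1*52) = -320 + (152 - 52) = -320 + 100 = -220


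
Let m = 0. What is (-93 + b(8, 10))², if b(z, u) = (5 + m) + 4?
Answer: 7056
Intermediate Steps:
b(z, u) = 9 (b(z, u) = (5 + 0) + 4 = 5 + 4 = 9)
(-93 + b(8, 10))² = (-93 + 9)² = (-84)² = 7056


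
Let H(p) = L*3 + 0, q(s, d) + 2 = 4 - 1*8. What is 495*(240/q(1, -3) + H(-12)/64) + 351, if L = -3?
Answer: -1249191/64 ≈ -19519.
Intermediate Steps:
q(s, d) = -6 (q(s, d) = -2 + (4 - 1*8) = -2 + (4 - 8) = -2 - 4 = -6)
H(p) = -9 (H(p) = -3*3 + 0 = -9 + 0 = -9)
495*(240/q(1, -3) + H(-12)/64) + 351 = 495*(240/(-6) - 9/64) + 351 = 495*(240*(-⅙) - 9*1/64) + 351 = 495*(-40 - 9/64) + 351 = 495*(-2569/64) + 351 = -1271655/64 + 351 = -1249191/64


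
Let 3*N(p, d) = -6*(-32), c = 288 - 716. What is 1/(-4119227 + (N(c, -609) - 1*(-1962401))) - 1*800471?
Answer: -1726425434903/2156762 ≈ -8.0047e+5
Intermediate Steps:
c = -428
N(p, d) = 64 (N(p, d) = (-6*(-32))/3 = (1/3)*192 = 64)
1/(-4119227 + (N(c, -609) - 1*(-1962401))) - 1*800471 = 1/(-4119227 + (64 - 1*(-1962401))) - 1*800471 = 1/(-4119227 + (64 + 1962401)) - 800471 = 1/(-4119227 + 1962465) - 800471 = 1/(-2156762) - 800471 = -1/2156762 - 800471 = -1726425434903/2156762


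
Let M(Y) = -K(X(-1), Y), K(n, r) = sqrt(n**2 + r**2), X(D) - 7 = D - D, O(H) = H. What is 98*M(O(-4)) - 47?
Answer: -47 - 98*sqrt(65) ≈ -837.10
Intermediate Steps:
X(D) = 7 (X(D) = 7 + (D - D) = 7 + 0 = 7)
M(Y) = -sqrt(49 + Y**2) (M(Y) = -sqrt(7**2 + Y**2) = -sqrt(49 + Y**2))
98*M(O(-4)) - 47 = 98*(-sqrt(49 + (-4)**2)) - 47 = 98*(-sqrt(49 + 16)) - 47 = 98*(-sqrt(65)) - 47 = -98*sqrt(65) - 47 = -47 - 98*sqrt(65)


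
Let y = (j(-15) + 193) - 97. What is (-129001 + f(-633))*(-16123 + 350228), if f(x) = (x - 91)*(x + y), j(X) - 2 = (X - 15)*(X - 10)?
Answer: -95106663405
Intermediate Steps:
j(X) = 2 + (-15 + X)*(-10 + X) (j(X) = 2 + (X - 15)*(X - 10) = 2 + (-15 + X)*(-10 + X))
y = 848 (y = ((152 + (-15)² - 25*(-15)) + 193) - 97 = ((152 + 225 + 375) + 193) - 97 = (752 + 193) - 97 = 945 - 97 = 848)
f(x) = (-91 + x)*(848 + x) (f(x) = (x - 91)*(x + 848) = (-91 + x)*(848 + x))
(-129001 + f(-633))*(-16123 + 350228) = (-129001 + (-77168 + (-633)² + 757*(-633)))*(-16123 + 350228) = (-129001 + (-77168 + 400689 - 479181))*334105 = (-129001 - 155660)*334105 = -284661*334105 = -95106663405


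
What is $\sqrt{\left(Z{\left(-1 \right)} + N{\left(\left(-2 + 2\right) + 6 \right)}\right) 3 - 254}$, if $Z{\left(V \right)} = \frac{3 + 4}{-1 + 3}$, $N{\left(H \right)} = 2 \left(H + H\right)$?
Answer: $\frac{7 i \sqrt{14}}{2} \approx 13.096 i$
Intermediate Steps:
$N{\left(H \right)} = 4 H$ ($N{\left(H \right)} = 2 \cdot 2 H = 4 H$)
$Z{\left(V \right)} = \frac{7}{2}$
$\sqrt{\left(Z{\left(-1 \right)} + N{\left(\left(-2 + 2\right) + 6 \right)}\right) 3 - 254} = \sqrt{\left(\frac{7}{2} + 4 \left(\left(-2 + 2\right) + 6\right)\right) 3 - 254} = \sqrt{\left(\frac{7}{2} + 4 \left(0 + 6\right)\right) 3 - 254} = \sqrt{\left(\frac{7}{2} + 4 \cdot 6\right) 3 - 254} = \sqrt{\left(\frac{7}{2} + 24\right) 3 - 254} = \sqrt{\frac{55}{2} \cdot 3 - 254} = \sqrt{\frac{165}{2} - 254} = \sqrt{- \frac{343}{2}} = \frac{7 i \sqrt{14}}{2}$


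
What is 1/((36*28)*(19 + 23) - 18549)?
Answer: 1/23787 ≈ 4.2040e-5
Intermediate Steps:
1/((36*28)*(19 + 23) - 18549) = 1/(1008*42 - 18549) = 1/(42336 - 18549) = 1/23787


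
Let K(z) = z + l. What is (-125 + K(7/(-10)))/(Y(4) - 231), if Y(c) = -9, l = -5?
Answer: 1307/2400 ≈ 0.54458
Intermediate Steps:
K(z) = -5 + z (K(z) = z - 5 = -5 + z)
(-125 + K(7/(-10)))/(Y(4) - 231) = (-125 + (-5 + 7/(-10)))/(-9 - 231) = (-125 + (-5 + 7*(-⅒)))/(-240) = (-125 + (-5 - 7/10))*(-1/240) = (-125 - 57/10)*(-1/240) = -1307/10*(-1/240) = 1307/2400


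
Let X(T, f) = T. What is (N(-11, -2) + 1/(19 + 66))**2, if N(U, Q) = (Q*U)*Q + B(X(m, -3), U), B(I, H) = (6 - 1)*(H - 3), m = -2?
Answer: 93876721/7225 ≈ 12993.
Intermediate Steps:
B(I, H) = -15 + 5*H (B(I, H) = 5*(-3 + H) = -15 + 5*H)
N(U, Q) = -15 + 5*U + U*Q**2 (N(U, Q) = (Q*U)*Q + (-15 + 5*U) = U*Q**2 + (-15 + 5*U) = -15 + 5*U + U*Q**2)
(N(-11, -2) + 1/(19 + 66))**2 = ((-15 + 5*(-11) - 11*(-2)**2) + 1/(19 + 66))**2 = ((-15 - 55 - 11*4) + 1/85)**2 = ((-15 - 55 - 44) + 1/85)**2 = (-114 + 1/85)**2 = (-9689/85)**2 = 93876721/7225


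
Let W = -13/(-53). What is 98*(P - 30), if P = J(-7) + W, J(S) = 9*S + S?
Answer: -518126/53 ≈ -9776.0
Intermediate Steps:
W = 13/53 (W = -13*(-1/53) = 13/53 ≈ 0.24528)
J(S) = 10*S
P = -3697/53 (P = 10*(-7) + 13/53 = -70 + 13/53 = -3697/53 ≈ -69.755)
98*(P - 30) = 98*(-3697/53 - 30) = 98*(-5287/53) = -518126/53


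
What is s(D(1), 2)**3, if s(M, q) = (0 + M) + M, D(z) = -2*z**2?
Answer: -64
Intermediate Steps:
s(M, q) = 2*M (s(M, q) = M + M = 2*M)
s(D(1), 2)**3 = (2*(-2*1**2))**3 = (2*(-2*1))**3 = (2*(-2))**3 = (-4)**3 = -64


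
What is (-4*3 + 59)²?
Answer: 2209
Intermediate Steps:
(-4*3 + 59)² = (-12 + 59)² = 47² = 2209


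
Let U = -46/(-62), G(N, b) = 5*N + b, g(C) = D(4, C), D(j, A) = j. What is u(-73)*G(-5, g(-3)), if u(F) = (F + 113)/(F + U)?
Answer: 93/8 ≈ 11.625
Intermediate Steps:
g(C) = 4
G(N, b) = b + 5*N
U = 23/31 (U = -46*(-1/62) = 23/31 ≈ 0.74194)
u(F) = (113 + F)/(23/31 + F) (u(F) = (F + 113)/(F + 23/31) = (113 + F)/(23/31 + F))
u(-73)*G(-5, g(-3)) = (31*(113 - 73)/(23 + 31*(-73)))*(4 + 5*(-5)) = (31*40/(23 - 2263))*(4 - 25) = (31*40/(-2240))*(-21) = (31*(-1/2240)*40)*(-21) = -31/56*(-21) = 93/8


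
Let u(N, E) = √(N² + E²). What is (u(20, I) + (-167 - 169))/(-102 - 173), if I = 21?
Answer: 307/275 ≈ 1.1164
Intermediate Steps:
u(N, E) = √(E² + N²)
(u(20, I) + (-167 - 169))/(-102 - 173) = (√(21² + 20²) + (-167 - 169))/(-102 - 173) = (√(441 + 400) - 336)/(-275) = (√841 - 336)*(-1/275) = (29 - 336)*(-1/275) = -307*(-1/275) = 307/275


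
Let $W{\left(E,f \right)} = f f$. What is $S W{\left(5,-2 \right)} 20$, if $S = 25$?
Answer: $2000$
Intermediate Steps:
$W{\left(E,f \right)} = f^{2}$
$S W{\left(5,-2 \right)} 20 = 25 \left(-2\right)^{2} \cdot 20 = 25 \cdot 4 \cdot 20 = 100 \cdot 20 = 2000$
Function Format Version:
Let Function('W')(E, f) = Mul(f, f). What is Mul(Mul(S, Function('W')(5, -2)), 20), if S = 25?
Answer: 2000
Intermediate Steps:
Function('W')(E, f) = Pow(f, 2)
Mul(Mul(S, Function('W')(5, -2)), 20) = Mul(Mul(25, Pow(-2, 2)), 20) = Mul(Mul(25, 4), 20) = Mul(100, 20) = 2000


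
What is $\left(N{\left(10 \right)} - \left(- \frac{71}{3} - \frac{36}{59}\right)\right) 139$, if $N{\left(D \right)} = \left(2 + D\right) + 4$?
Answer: $\frac{990931}{177} \approx 5598.5$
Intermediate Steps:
$N{\left(D \right)} = 6 + D$
$\left(N{\left(10 \right)} - \left(- \frac{71}{3} - \frac{36}{59}\right)\right) 139 = \left(\left(6 + 10\right) - \left(- \frac{71}{3} - \frac{36}{59}\right)\right) 139 = \left(16 - - \frac{4297}{177}\right) 139 = \left(16 + \left(\frac{36}{59} + \frac{71}{3}\right)\right) 139 = \left(16 + \frac{4297}{177}\right) 139 = \frac{7129}{177} \cdot 139 = \frac{990931}{177}$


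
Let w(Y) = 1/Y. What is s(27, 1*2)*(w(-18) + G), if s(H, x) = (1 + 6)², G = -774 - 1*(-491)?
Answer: -249655/18 ≈ -13870.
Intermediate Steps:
G = -283 (G = -774 + 491 = -283)
s(H, x) = 49 (s(H, x) = 7² = 49)
s(27, 1*2)*(w(-18) + G) = 49*(1/(-18) - 283) = 49*(-1/18 - 283) = 49*(-5095/18) = -249655/18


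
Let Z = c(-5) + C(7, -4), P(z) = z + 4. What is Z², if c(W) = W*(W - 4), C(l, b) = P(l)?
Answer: 3136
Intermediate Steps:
P(z) = 4 + z
C(l, b) = 4 + l
c(W) = W*(-4 + W)
Z = 56 (Z = -5*(-4 - 5) + (4 + 7) = -5*(-9) + 11 = 45 + 11 = 56)
Z² = 56² = 3136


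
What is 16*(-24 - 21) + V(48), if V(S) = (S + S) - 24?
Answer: -648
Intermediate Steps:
V(S) = -24 + 2*S (V(S) = 2*S - 24 = -24 + 2*S)
16*(-24 - 21) + V(48) = 16*(-24 - 21) + (-24 + 2*48) = 16*(-45) + (-24 + 96) = -720 + 72 = -648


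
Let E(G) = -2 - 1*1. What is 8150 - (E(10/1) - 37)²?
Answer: 6550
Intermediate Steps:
E(G) = -3 (E(G) = -2 - 1 = -3)
8150 - (E(10/1) - 37)² = 8150 - (-3 - 37)² = 8150 - 1*(-40)² = 8150 - 1*1600 = 8150 - 1600 = 6550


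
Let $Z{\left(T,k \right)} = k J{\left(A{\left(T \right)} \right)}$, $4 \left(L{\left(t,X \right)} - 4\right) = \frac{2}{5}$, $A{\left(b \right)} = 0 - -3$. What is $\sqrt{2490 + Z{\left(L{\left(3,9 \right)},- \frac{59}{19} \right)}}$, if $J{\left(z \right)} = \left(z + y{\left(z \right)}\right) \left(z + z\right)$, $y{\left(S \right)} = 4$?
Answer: $\frac{4 \sqrt{53238}}{19} \approx 48.576$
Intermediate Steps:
$A{\left(b \right)} = 3$ ($A{\left(b \right)} = 0 + 3 = 3$)
$J{\left(z \right)} = 2 z \left(4 + z\right)$ ($J{\left(z \right)} = \left(z + 4\right) \left(z + z\right) = \left(4 + z\right) 2 z = 2 z \left(4 + z\right)$)
$L{\left(t,X \right)} = \frac{41}{10}$ ($L{\left(t,X \right)} = 4 + \frac{2 \cdot \frac{1}{5}}{4} = 4 + \frac{1}{4} \cdot \frac{2}{5} = 4 + \frac{1}{10} = \frac{41}{10}$)
$Z{\left(T,k \right)} = 42 k$ ($Z{\left(T,k \right)} = k 2 \cdot 3 \left(4 + 3\right) = k 2 \cdot 3 \cdot 7 = k 42 = 42 k$)
$\sqrt{2490 + Z{\left(L{\left(3,9 \right)},- \frac{59}{19} \right)}} = \sqrt{2490 + 42 \left(- \frac{59}{19}\right)} = \sqrt{2490 - \frac{2478}{19}} = \sqrt{\frac{44832}{19}} = \frac{4 \sqrt{53238}}{19}$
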